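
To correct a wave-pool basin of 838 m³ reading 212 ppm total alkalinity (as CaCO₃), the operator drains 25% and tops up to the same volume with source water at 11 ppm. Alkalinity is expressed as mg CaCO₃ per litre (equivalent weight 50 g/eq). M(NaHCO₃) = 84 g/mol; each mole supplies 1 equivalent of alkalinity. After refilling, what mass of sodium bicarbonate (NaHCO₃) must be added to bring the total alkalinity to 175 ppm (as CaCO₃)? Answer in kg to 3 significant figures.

18.7 kg

Volume: 838 m³ = 838,000 L.
After draining 25% and refilling: 212 × 0.75 + 11 × 0.25 = 161.75 ppm.
Deficit to target: 175 − 161.75 = 13.25 mg/L.
As CaCO₃: 13.25 mg/L × 838,000 L = 11,100 g; ÷ 50 g/eq ÷ 1 = 222.1 mol NaHCO₃.
Mass: 222.1 × 84 = 18,650 g.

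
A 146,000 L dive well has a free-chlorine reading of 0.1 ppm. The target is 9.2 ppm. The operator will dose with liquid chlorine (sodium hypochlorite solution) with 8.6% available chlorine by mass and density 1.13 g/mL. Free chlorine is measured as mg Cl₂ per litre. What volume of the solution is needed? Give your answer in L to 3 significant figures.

Chlorine deficit: 9.2 − 0.1 = 9.1 ppm = 9.1 mg/L as Cl₂.
Cl₂ equivalent needed: 9.1 mg/L × 146,000 L = 1,329,000 mg = 1329 g.
Product at 8.6% available chlorine: 1329 / 0.086 = 15,450 g.
Volume at density 1.13 g/mL: 15,450 g ÷ 1.13 g/mL = 13,670 mL.

13.7 L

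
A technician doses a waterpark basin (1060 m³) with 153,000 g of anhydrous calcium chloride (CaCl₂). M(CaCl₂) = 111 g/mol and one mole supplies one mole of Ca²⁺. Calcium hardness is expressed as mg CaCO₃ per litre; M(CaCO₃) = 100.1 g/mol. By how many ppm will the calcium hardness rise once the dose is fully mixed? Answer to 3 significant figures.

Volume: 1060 m³ = 1,060,000 L.
Moles of Ca²⁺: 153,000 g ÷ 111 g/mol = 1378 mol.
As CaCO₃: 1378 mol × 100.1 g/mol = 138,000 g.
Rise: 138,000 g / 1,060,000 L × 1000 = 130.2 mg/L.

130 ppm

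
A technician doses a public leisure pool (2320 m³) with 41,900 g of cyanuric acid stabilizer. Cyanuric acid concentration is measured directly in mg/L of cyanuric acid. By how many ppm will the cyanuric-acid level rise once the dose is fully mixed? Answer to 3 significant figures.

Volume: 2320 m³ = 2,320,000 L.
Rise: 41,900 g / 2,320,000 L × 1000 = 18.06 mg/L.

18.1 ppm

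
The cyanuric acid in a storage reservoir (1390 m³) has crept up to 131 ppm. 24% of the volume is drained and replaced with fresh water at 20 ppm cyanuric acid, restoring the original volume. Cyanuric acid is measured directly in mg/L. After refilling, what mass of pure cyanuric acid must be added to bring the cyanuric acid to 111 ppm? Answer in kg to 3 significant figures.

9.23 kg

Volume: 1390 m³ = 1,390,000 L.
After draining 24% and refilling: 131 × 0.76 + 20 × 0.24 = 104.36 ppm.
Deficit to target: 111 − 104.36 = 6.64 mg/L.
Mass: 6.64 mg/L × 1,390,000 L = 9230 g cyanuric acid.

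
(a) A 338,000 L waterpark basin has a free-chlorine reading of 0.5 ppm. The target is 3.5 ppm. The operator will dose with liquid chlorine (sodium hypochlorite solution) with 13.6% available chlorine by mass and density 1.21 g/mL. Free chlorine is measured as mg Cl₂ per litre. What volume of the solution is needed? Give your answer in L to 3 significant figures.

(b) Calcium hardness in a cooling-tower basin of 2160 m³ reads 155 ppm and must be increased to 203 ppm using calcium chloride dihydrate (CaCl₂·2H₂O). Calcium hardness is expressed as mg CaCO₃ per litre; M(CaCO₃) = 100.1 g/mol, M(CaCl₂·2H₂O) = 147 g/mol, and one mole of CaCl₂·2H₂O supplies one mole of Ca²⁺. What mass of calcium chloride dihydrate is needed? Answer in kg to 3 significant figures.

(a) Chlorine deficit: 3.5 − 0.5 = 3 ppm = 3 mg/L as Cl₂.
(a) Cl₂ equivalent needed: 3 mg/L × 338,000 L = 1,014,000 mg = 1014 g.
(a) Product at 13.6% available chlorine: 1014 / 0.136 = 7456 g.
(a) Volume at density 1.21 g/mL: 7456 g ÷ 1.21 g/mL = 6162 mL.

(b) Volume: 2160 m³ = 2,160,000 L.
(b) Hardness to add: (203 − 155) = 48 mg/L as CaCO₃ × 2,160,000 L = 103,700 g as CaCO₃.
(b) Moles of Ca²⁺ (1 mol Ca²⁺ ≡ 1 mol CaCO₃): 103,700 / 100.1 g/mol = 1036 mol.
(b) Mass of CaCl₂·2H₂O: 1036 × 147 = 152,300 g.

(a) 6.16 L; (b) 152 kg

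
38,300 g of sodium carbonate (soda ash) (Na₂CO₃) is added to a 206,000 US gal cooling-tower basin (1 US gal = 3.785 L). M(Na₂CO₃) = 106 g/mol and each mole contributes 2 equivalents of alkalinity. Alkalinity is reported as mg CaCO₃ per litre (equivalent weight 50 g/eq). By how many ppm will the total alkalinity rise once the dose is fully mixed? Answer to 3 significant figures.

Volume: 206,000 US gal × 3.785 L/gal = 779,710 L.
Moles of Na₂CO₃: 38,300 g ÷ 106 g/mol = 361.3 mol → 722.6 eq of alkalinity.
As CaCO₃: 722.6 eq × 50 g/eq = 36,130 g.
Rise: 36,130 g / 779,710 L × 1000 = 46.34 mg/L.

46.3 ppm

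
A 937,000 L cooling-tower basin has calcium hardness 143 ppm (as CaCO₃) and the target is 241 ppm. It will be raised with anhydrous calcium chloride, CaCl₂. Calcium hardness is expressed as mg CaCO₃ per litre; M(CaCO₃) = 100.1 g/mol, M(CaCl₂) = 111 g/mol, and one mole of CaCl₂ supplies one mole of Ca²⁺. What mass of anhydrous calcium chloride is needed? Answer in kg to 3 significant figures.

102 kg

Hardness to add: (241 − 143) = 98 mg/L as CaCO₃ × 937,000 L = 91,830 g as CaCO₃.
Moles of Ca²⁺ (1 mol Ca²⁺ ≡ 1 mol CaCO₃): 91,830 / 100.1 g/mol = 917.3 mol.
Mass of CaCl₂: 917.3 × 111 = 101,800 g.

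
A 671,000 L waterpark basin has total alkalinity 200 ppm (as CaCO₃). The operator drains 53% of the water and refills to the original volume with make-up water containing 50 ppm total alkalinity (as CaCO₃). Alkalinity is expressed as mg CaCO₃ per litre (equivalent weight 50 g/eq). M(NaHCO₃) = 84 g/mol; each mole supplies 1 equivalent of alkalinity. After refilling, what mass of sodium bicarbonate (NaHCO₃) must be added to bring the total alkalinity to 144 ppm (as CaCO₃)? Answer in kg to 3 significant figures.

After draining 53% and refilling: 200 × 0.47 + 50 × 0.53 = 120.5 ppm.
Deficit to target: 144 − 120.5 = 23.5 mg/L.
As CaCO₃: 23.5 mg/L × 671,000 L = 15,770 g; ÷ 50 g/eq ÷ 1 = 315.4 mol NaHCO₃.
Mass: 315.4 × 84 = 26,490 g.

26.5 kg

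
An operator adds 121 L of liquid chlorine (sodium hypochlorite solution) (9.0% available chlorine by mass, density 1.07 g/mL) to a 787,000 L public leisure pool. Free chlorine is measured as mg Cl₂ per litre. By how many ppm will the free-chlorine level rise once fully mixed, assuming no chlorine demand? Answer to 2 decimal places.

14.81 ppm

Mass of solution: 121 L × 1000 mL/L × 1.07 g/mL = 129,500 g.
Available chlorine delivered: 129,500 g × 0.09 = 11,650 g as Cl₂.
Concentration rise: 11,650 g / 787,000 L = 14.81 mg/L = 14.81 ppm.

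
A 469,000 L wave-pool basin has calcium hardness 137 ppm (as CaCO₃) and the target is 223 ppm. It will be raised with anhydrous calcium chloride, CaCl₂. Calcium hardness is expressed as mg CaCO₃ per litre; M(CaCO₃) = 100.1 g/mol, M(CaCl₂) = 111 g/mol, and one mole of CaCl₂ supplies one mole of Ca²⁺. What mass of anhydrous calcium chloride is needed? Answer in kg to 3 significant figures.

Hardness to add: (223 − 137) = 86 mg/L as CaCO₃ × 469,000 L = 40,330 g as CaCO₃.
Moles of Ca²⁺ (1 mol Ca²⁺ ≡ 1 mol CaCO₃): 40,330 / 100.1 g/mol = 402.9 mol.
Mass of CaCl₂: 402.9 × 111 = 44,730 g.

44.7 kg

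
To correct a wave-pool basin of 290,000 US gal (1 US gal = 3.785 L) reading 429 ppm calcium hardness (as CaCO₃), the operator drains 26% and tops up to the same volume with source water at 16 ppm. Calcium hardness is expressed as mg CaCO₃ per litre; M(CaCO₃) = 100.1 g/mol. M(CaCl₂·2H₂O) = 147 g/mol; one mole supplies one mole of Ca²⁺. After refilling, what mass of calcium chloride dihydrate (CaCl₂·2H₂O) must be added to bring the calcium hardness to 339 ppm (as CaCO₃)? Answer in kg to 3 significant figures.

Volume: 290,000 US gal × 3.785 L/gal = 1,097,650 L.
After draining 26% and refilling: 429 × 0.74 + 16 × 0.26 = 321.62 ppm.
Deficit to target: 339 − 321.62 = 17.38 mg/L.
As CaCO₃: 17.38 mg/L × 1,097,650 L = 19,080 g; ÷ 100.1 = 190.6 mol Ca²⁺.
Mass: 190.6 × 147 = 28,020 g.

28.0 kg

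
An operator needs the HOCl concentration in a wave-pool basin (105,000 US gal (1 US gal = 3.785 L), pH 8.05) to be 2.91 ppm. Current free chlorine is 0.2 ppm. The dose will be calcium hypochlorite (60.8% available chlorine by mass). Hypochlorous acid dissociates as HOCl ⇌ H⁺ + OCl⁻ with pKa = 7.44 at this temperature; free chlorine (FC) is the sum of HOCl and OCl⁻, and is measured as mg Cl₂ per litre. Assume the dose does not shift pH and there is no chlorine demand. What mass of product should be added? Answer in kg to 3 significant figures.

Volume: 105,000 US gal × 3.785 L/gal = 397,425 L.
[OCl⁻]/[HOCl] = 10^(pH − pKa) = 10^(8.05 − 7.44) = 4.074; fraction as HOCl = 1/(1 + 4.074) = 0.1971.
Free chlorine required for 2.91 ppm HOCl: 2.91 / 0.1971 = 14.76 ppm.
FC to add: 14.76 − 0.2 = 14.56 mg/L as Cl₂.
Cl₂ equivalent: 14.56 mg/L × 397,425 L = 5788 g.
Product at 60.8% available Cl: 5788 / 0.608 = 9520 g.

9.52 kg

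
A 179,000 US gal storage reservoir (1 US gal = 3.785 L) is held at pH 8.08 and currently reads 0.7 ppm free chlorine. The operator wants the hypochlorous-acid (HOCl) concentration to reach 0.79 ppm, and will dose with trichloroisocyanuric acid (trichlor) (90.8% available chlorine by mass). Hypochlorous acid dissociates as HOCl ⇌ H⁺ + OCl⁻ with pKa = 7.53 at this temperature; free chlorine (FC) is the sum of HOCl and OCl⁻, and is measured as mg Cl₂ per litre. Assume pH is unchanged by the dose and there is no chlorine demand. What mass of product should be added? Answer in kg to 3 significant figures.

2.16 kg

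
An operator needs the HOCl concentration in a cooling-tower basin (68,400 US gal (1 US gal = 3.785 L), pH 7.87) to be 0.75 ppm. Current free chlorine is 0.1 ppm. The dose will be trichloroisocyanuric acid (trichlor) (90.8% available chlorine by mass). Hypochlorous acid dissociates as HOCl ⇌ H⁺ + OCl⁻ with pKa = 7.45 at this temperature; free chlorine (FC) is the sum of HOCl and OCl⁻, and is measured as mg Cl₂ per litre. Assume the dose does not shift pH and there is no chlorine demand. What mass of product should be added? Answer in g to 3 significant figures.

748 g

Volume: 68,400 US gal × 3.785 L/gal = 258,894 L.
[OCl⁻]/[HOCl] = 10^(pH − pKa) = 10^(7.87 − 7.45) = 2.63; fraction as HOCl = 1/(1 + 2.63) = 0.2755.
Free chlorine required for 0.75 ppm HOCl: 0.75 / 0.2755 = 2.723 ppm.
FC to add: 2.723 − 0.1 = 2.623 mg/L as Cl₂.
Cl₂ equivalent: 2.623 mg/L × 258,894 L = 679 g.
Product at 90.8% available Cl: 679 / 0.908 = 747.8 g.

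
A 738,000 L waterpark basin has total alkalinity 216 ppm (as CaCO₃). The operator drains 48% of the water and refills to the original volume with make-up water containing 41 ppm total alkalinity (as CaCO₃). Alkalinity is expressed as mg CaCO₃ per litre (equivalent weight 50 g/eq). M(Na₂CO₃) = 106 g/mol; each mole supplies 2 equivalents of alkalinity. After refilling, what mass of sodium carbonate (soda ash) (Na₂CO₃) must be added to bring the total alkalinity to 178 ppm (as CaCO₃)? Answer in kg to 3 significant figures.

After draining 48% and refilling: 216 × 0.52 + 41 × 0.48 = 132 ppm.
Deficit to target: 178 − 132 = 46 mg/L.
As CaCO₃: 46 mg/L × 738,000 L = 33,950 g; ÷ 50 g/eq ÷ 2 = 339.5 mol Na₂CO₃.
Mass: 339.5 × 106 = 35,980 g.

36.0 kg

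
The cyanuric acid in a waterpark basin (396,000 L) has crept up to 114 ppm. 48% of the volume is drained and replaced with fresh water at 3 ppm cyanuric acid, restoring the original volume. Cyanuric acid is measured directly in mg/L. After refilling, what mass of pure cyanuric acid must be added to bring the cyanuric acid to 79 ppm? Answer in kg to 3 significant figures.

7.24 kg

After draining 48% and refilling: 114 × 0.52 + 3 × 0.48 = 60.72 ppm.
Deficit to target: 79 − 60.72 = 18.28 mg/L.
Mass: 18.28 mg/L × 396,000 L = 7239 g cyanuric acid.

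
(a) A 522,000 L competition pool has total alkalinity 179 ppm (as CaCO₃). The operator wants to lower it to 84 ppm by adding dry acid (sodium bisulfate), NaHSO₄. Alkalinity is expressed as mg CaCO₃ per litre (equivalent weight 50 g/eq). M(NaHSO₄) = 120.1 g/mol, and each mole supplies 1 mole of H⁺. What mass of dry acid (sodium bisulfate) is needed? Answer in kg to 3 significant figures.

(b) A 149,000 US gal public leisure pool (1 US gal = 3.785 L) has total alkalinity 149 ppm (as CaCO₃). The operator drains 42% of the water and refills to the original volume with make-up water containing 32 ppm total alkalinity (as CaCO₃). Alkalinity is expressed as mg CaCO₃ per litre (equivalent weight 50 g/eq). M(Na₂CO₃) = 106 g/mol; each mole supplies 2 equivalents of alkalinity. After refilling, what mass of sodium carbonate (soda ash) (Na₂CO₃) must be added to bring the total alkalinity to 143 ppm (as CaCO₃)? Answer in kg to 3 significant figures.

(a) 119 kg; (b) 25.8 kg

(a) Alkalinity to neutralize: (179 − 84) = 95 mg/L as CaCO₃ × 522,000 L = 49,590 g as CaCO₃.
(a) Equivalents of H⁺ required: 49,590 ÷ 50 g/eq = 991.8 eq = 991.8 mol NaHSO₄.
(a) Mass of NaHSO₄: 991.8 × 120.1 = 119,100 g.

(b) Volume: 149,000 US gal × 3.785 L/gal = 563,965 L.
(b) After draining 42% and refilling: 149 × 0.58 + 32 × 0.42 = 99.86 ppm.
(b) Deficit to target: 143 − 99.86 = 43.14 mg/L.
(b) As CaCO₃: 43.14 mg/L × 563,965 L = 24,330 g; ÷ 50 g/eq ÷ 2 = 243.3 mol Na₂CO₃.
(b) Mass: 243.3 × 106 = 25,790 g.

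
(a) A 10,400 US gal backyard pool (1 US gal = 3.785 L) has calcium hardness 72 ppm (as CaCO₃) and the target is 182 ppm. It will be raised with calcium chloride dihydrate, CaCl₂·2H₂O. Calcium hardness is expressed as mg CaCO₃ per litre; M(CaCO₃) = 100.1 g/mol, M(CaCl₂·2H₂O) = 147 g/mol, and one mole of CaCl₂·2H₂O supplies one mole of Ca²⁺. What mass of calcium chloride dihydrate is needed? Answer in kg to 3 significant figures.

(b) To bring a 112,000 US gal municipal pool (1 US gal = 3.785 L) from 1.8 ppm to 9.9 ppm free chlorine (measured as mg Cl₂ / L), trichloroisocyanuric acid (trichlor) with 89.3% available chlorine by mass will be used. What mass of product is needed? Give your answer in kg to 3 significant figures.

(a) 6.36 kg; (b) 3.85 kg

(a) Volume: 10,400 US gal × 3.785 L/gal = 39,364 L.
(a) Hardness to add: (182 − 72) = 110 mg/L as CaCO₃ × 39,364 L = 4330 g as CaCO₃.
(a) Moles of Ca²⁺ (1 mol Ca²⁺ ≡ 1 mol CaCO₃): 4330 / 100.1 g/mol = 43.26 mol.
(a) Mass of CaCl₂·2H₂O: 43.26 × 147 = 6359 g.

(b) Volume: 112,000 US gal × 3.785 L/gal = 423,920 L.
(b) Chlorine deficit: 9.9 − 1.8 = 8.1 ppm = 8.1 mg/L as Cl₂.
(b) Cl₂ equivalent needed: 8.1 mg/L × 423,920 L = 3,434,000 mg = 3434 g.
(b) Product at 89.3% available chlorine: 3434 / 0.893 = 3845 g.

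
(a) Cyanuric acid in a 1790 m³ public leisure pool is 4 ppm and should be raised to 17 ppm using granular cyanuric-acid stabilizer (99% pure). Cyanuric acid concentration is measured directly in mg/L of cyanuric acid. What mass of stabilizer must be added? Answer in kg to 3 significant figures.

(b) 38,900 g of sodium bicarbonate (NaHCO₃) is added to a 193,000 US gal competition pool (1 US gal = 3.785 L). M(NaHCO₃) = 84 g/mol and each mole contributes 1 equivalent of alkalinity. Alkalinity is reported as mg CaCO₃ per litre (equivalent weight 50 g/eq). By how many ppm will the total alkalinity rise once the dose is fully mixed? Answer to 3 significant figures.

(a) 23.5 kg; (b) 31.7 ppm

(a) Volume: 1790 m³ = 1,790,000 L.
(a) CYA to add: (17 − 4) = 13 mg/L × 1,790,000 L = 23,270 g cyanuric acid.
(a) At 99% purity: 23,270 / 0.99 = 23,510 g product.

(b) Volume: 193,000 US gal × 3.785 L/gal = 730,505 L.
(b) Moles of NaHCO₃: 38,900 g ÷ 84 g/mol = 463.1 mol → 463.1 eq of alkalinity.
(b) As CaCO₃: 463.1 eq × 50 g/eq = 23,150 g.
(b) Rise: 23,150 g / 730,505 L × 1000 = 31.7 mg/L.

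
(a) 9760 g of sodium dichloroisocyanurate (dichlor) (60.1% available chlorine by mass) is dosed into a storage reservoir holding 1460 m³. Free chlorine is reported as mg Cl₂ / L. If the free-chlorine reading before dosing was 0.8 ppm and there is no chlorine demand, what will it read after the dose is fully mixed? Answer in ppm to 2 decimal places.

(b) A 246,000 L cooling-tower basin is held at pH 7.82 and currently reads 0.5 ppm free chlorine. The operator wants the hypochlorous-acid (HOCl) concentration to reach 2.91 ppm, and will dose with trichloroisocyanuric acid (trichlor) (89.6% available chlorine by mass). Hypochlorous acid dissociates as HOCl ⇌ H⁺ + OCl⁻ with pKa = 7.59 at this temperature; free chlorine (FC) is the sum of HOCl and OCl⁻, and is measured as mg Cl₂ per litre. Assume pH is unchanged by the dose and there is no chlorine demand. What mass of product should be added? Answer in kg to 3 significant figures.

(a) Volume: 1460 m³ = 1,460,000 L.
(a) Available chlorine delivered: 9760 g × 0.601 = 5866 g as Cl₂.
(a) Concentration rise: 5866 g / 1,460,000 L = 4.018 mg/L = 4.02 ppm.
(a) Final FC: 0.8 + 4.02 = 4.82 ppm.

(b) [OCl⁻]/[HOCl] = 10^(pH − pKa) = 10^(7.82 − 7.59) = 1.698; fraction as HOCl = 1/(1 + 1.698) = 0.3706.
(b) Free chlorine required for 2.91 ppm HOCl: 2.91 / 0.3706 = 7.852 ppm.
(b) FC to add: 7.852 − 0.5 = 7.352 mg/L as Cl₂.
(b) Cl₂ equivalent: 7.352 mg/L × 246,000 L = 1809 g.
(b) Product at 89.6% available Cl: 1809 / 0.896 = 2018 g.

(a) 4.82 ppm; (b) 2.02 kg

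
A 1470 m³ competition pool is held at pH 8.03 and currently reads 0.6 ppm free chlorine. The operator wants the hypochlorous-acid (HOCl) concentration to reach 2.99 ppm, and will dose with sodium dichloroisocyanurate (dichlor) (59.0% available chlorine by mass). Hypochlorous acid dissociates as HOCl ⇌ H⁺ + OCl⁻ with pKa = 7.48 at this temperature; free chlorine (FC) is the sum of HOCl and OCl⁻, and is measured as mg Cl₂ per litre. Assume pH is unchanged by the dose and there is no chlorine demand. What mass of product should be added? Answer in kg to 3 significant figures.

32.4 kg

Volume: 1470 m³ = 1,470,000 L.
[OCl⁻]/[HOCl] = 10^(pH − pKa) = 10^(8.03 − 7.48) = 3.548; fraction as HOCl = 1/(1 + 3.548) = 0.2199.
Free chlorine required for 2.99 ppm HOCl: 2.99 / 0.2199 = 13.6 ppm.
FC to add: 13.6 − 0.6 = 13 mg/L as Cl₂.
Cl₂ equivalent: 13 mg/L × 1,470,000 L = 19,110 g.
Product at 59.0% available Cl: 19,110 / 0.59 = 32,390 g.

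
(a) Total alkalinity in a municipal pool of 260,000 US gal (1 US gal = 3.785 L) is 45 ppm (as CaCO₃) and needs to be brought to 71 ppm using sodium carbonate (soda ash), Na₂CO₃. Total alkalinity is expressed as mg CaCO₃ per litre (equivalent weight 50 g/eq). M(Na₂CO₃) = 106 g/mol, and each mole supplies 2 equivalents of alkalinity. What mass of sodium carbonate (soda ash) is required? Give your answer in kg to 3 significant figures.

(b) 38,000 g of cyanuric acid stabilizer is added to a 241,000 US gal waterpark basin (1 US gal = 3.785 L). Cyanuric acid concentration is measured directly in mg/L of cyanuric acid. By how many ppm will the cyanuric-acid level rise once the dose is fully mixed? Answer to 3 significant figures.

(a) Volume: 260,000 US gal × 3.785 L/gal = 984,100 L.
(a) Alkalinity to add: (71 − 45) = 26 mg/L as CaCO₃ × 984,100 L = 25,590 g as CaCO₃.
(a) Equivalents: 25,590 g ÷ 50 g/eq = 511.7 eq.
(a) Each mole of Na₂CO₃ supplies 2 eq, so 511.7 / 2 = 255.9 mol.
(a) Mass: 255.9 mol × 106 g/mol = 27,120 g.

(b) Volume: 241,000 US gal × 3.785 L/gal = 912,185 L.
(b) Rise: 38,000 g / 912,185 L × 1000 = 41.66 mg/L.

(a) 27.1 kg; (b) 41.7 ppm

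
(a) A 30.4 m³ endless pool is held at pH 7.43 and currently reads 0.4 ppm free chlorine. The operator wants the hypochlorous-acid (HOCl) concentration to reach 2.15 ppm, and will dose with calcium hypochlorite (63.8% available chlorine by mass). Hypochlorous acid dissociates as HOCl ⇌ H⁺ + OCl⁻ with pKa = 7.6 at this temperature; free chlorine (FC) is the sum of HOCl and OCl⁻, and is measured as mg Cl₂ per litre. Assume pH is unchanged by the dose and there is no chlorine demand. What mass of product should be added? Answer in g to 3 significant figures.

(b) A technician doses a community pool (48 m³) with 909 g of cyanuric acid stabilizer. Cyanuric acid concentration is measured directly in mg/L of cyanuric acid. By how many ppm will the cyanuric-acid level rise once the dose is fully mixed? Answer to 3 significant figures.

(a) 153 g; (b) 18.9 ppm

(a) Volume: 30.4 m³ = 30,400 L.
(a) [OCl⁻]/[HOCl] = 10^(pH − pKa) = 10^(7.43 − 7.6) = 0.6761; fraction as HOCl = 1/(1 + 0.6761) = 0.5966.
(a) Free chlorine required for 2.15 ppm HOCl: 2.15 / 0.5966 = 3.604 ppm.
(a) FC to add: 3.604 − 0.4 = 3.204 mg/L as Cl₂.
(a) Cl₂ equivalent: 3.204 mg/L × 30,400 L = 97.39 g.
(a) Product at 63.8% available Cl: 97.39 / 0.638 = 152.6 g.

(b) Volume: 48 m³ = 48,000 L.
(b) Rise: 909 g / 48,000 L × 1000 = 18.94 mg/L.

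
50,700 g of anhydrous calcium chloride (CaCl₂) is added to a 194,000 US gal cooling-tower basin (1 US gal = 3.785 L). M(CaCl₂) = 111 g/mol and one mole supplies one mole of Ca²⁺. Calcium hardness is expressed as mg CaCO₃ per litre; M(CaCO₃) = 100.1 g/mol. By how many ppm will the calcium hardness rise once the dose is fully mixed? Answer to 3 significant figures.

Volume: 194,000 US gal × 3.785 L/gal = 734,290 L.
Moles of Ca²⁺: 50,700 g ÷ 111 g/mol = 456.8 mol.
As CaCO₃: 456.8 mol × 100.1 g/mol = 45,720 g.
Rise: 45,720 g / 734,290 L × 1000 = 62.27 mg/L.

62.3 ppm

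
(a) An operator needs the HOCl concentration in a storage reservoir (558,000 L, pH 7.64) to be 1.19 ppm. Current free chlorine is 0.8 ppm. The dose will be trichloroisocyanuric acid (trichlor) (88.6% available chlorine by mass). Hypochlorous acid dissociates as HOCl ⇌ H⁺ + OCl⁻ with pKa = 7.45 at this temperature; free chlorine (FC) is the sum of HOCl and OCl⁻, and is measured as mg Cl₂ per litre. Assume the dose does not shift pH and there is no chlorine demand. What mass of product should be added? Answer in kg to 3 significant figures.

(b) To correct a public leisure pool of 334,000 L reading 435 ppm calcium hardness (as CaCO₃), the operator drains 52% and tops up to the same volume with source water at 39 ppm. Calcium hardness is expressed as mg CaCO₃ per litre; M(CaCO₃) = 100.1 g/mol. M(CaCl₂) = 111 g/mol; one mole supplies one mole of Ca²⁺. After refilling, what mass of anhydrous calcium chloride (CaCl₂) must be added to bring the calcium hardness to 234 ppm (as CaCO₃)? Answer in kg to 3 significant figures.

(a) 1.41 kg; (b) 1.82 kg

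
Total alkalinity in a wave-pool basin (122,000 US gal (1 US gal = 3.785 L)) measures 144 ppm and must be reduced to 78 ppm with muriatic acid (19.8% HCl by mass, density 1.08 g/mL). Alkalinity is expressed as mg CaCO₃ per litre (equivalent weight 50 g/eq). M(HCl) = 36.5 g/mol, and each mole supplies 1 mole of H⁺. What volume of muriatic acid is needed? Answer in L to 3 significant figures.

104 L

Volume: 122,000 US gal × 3.785 L/gal = 461,770 L.
Alkalinity to neutralize: (144 − 78) = 66 mg/L as CaCO₃ × 461,770 L = 30,480 g as CaCO₃.
Equivalents of H⁺ required: 30,480 ÷ 50 g/eq = 609.5 eq = 609.5 mol HCl.
Mass of HCl: 609.5 × 36.5 = 22,250 g.
Mass of 19.8% solution: 22,250 / 0.198 = 112,400 g.
Volume: 112,400 g ÷ 1.08 g/mL = 104,000 mL.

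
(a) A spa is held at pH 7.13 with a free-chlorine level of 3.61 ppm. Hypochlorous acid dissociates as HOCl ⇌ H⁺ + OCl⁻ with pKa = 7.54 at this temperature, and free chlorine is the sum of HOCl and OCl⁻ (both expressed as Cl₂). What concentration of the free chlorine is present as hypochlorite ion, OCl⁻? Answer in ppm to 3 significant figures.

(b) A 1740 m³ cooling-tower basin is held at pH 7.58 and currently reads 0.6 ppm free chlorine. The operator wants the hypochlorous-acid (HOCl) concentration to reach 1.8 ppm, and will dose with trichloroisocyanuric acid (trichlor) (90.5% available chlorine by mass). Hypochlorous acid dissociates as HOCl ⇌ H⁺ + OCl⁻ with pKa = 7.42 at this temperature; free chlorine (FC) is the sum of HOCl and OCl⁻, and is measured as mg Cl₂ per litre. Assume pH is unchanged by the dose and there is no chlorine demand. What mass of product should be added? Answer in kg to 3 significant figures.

(a) 1.01 ppm; (b) 7.31 kg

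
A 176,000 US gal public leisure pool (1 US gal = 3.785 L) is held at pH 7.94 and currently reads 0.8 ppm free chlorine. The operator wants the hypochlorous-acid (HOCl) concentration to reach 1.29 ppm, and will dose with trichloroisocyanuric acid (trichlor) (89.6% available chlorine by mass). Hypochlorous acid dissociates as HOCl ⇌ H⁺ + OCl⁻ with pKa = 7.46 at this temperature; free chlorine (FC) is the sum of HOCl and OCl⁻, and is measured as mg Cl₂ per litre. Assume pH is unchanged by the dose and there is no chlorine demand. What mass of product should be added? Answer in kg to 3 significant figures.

3.26 kg

Volume: 176,000 US gal × 3.785 L/gal = 666,160 L.
[OCl⁻]/[HOCl] = 10^(pH − pKa) = 10^(7.94 − 7.46) = 3.02; fraction as HOCl = 1/(1 + 3.02) = 0.2488.
Free chlorine required for 1.29 ppm HOCl: 1.29 / 0.2488 = 5.186 ppm.
FC to add: 5.186 − 0.8 = 4.386 mg/L as Cl₂.
Cl₂ equivalent: 4.386 mg/L × 666,160 L = 2922 g.
Product at 89.6% available Cl: 2922 / 0.896 = 3261 g.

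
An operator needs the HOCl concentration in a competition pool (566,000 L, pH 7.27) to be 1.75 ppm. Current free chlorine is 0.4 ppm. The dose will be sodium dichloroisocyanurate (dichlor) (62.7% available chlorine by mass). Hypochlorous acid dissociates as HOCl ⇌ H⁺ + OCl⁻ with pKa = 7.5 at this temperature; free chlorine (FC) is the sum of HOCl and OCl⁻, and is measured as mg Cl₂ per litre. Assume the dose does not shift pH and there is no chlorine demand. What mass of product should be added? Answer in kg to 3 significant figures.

2.15 kg

[OCl⁻]/[HOCl] = 10^(pH − pKa) = 10^(7.27 − 7.5) = 0.5888; fraction as HOCl = 1/(1 + 0.5888) = 0.6294.
Free chlorine required for 1.75 ppm HOCl: 1.75 / 0.6294 = 2.78 ppm.
FC to add: 2.78 − 0.4 = 2.38 mg/L as Cl₂.
Cl₂ equivalent: 2.38 mg/L × 566,000 L = 1347 g.
Product at 62.7% available Cl: 1347 / 0.627 = 2149 g.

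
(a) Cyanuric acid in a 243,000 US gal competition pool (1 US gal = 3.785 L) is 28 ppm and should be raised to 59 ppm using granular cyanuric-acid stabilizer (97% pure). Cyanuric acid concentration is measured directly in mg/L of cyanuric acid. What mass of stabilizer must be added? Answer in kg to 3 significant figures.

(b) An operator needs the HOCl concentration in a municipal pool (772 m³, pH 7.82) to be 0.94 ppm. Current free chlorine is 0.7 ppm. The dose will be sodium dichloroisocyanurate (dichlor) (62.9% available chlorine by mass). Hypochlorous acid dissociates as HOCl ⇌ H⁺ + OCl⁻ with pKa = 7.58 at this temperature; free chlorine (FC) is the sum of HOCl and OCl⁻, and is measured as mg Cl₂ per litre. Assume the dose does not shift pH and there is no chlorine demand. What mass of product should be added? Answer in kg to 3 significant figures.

(a) 29.4 kg; (b) 2.30 kg

(a) Volume: 243,000 US gal × 3.785 L/gal = 919,755 L.
(a) CYA to add: (59 − 28) = 31 mg/L × 919,755 L = 28,510 g cyanuric acid.
(a) At 97% purity: 28,510 / 0.97 = 29,390 g product.

(b) Volume: 772 m³ = 772,000 L.
(b) [OCl⁻]/[HOCl] = 10^(pH − pKa) = 10^(7.82 − 7.58) = 1.738; fraction as HOCl = 1/(1 + 1.738) = 0.3653.
(b) Free chlorine required for 0.94 ppm HOCl: 0.94 / 0.3653 = 2.574 ppm.
(b) FC to add: 2.574 − 0.7 = 1.874 mg/L as Cl₂.
(b) Cl₂ equivalent: 1.874 mg/L × 772,000 L = 1446 g.
(b) Product at 62.9% available Cl: 1446 / 0.629 = 2299 g.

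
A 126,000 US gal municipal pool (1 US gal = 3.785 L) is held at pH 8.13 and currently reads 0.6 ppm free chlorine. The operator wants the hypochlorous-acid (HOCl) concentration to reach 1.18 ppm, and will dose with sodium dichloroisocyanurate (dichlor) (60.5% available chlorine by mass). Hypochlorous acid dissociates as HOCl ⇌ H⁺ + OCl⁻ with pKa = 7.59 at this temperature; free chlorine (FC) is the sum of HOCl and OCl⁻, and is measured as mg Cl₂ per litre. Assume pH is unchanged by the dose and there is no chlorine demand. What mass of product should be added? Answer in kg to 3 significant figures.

3.68 kg

Volume: 126,000 US gal × 3.785 L/gal = 476,910 L.
[OCl⁻]/[HOCl] = 10^(pH − pKa) = 10^(8.13 − 7.59) = 3.467; fraction as HOCl = 1/(1 + 3.467) = 0.2238.
Free chlorine required for 1.18 ppm HOCl: 1.18 / 0.2238 = 5.271 ppm.
FC to add: 5.271 − 0.6 = 4.671 mg/L as Cl₂.
Cl₂ equivalent: 4.671 mg/L × 476,910 L = 2228 g.
Product at 60.5% available Cl: 2228 / 0.605 = 3682 g.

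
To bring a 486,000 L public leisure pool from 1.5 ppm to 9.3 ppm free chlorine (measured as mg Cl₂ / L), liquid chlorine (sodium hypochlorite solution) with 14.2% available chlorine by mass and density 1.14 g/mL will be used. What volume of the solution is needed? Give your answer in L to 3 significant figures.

Chlorine deficit: 9.3 − 1.5 = 7.8 ppm = 7.8 mg/L as Cl₂.
Cl₂ equivalent needed: 7.8 mg/L × 486,000 L = 3,791,000 mg = 3791 g.
Product at 14.2% available chlorine: 3791 / 0.142 = 26,700 g.
Volume at density 1.14 g/mL: 26,700 g ÷ 1.14 g/mL = 23,420 mL.

23.4 L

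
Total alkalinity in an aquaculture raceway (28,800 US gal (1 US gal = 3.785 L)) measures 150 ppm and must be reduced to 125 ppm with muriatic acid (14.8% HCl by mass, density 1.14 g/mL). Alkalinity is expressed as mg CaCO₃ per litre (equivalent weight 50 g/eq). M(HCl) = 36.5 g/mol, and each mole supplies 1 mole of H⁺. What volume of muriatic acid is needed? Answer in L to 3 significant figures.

Volume: 28,800 US gal × 3.785 L/gal = 109,008 L.
Alkalinity to neutralize: (150 − 125) = 25 mg/L as CaCO₃ × 109,008 L = 2725 g as CaCO₃.
Equivalents of H⁺ required: 2725 ÷ 50 g/eq = 54.5 eq = 54.5 mol HCl.
Mass of HCl: 54.5 × 36.5 = 1989 g.
Mass of 14.8% solution: 1989 / 0.148 = 13,440 g.
Volume: 13,440 g ÷ 1.14 g/mL = 11,790 mL.

11.8 L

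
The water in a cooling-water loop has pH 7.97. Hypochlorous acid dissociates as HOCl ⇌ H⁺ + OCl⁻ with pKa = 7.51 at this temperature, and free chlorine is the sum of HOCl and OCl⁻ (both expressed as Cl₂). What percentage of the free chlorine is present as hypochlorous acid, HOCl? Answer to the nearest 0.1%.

25.7%

[OCl⁻]/[HOCl] = 10^(pH − pKa) = 10^(7.97 − 7.51) = 10^0.46 = 2.884.
Fraction as HOCl = 1 / (1 + 2.884) = 0.2575.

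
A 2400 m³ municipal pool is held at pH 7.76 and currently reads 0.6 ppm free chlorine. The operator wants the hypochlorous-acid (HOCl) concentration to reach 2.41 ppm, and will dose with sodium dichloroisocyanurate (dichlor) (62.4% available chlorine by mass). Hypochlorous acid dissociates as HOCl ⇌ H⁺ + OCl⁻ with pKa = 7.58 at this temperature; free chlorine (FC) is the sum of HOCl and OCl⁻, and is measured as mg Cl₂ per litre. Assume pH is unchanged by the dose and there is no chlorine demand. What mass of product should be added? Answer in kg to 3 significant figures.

21.0 kg

Volume: 2400 m³ = 2,400,000 L.
[OCl⁻]/[HOCl] = 10^(pH − pKa) = 10^(7.76 − 7.58) = 1.514; fraction as HOCl = 1/(1 + 1.514) = 0.3978.
Free chlorine required for 2.41 ppm HOCl: 2.41 / 0.3978 = 6.058 ppm.
FC to add: 6.058 − 0.6 = 5.458 mg/L as Cl₂.
Cl₂ equivalent: 5.458 mg/L × 2,400,000 L = 13,100 g.
Product at 62.4% available Cl: 13,100 / 0.624 = 20,990 g.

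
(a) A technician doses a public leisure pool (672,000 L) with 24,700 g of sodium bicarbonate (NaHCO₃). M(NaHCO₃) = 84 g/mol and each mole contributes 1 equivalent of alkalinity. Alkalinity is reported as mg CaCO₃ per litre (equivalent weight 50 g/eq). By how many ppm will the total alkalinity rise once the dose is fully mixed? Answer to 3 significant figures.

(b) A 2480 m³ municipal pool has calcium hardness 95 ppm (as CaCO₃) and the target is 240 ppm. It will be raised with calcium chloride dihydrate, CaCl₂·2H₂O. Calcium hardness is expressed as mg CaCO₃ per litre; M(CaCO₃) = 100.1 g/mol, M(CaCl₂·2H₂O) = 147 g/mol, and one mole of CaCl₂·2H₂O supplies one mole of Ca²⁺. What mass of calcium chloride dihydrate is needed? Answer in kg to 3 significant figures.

(a) 21.9 ppm; (b) 528 kg

(a) Moles of NaHCO₃: 24,700 g ÷ 84 g/mol = 294 mol → 294 eq of alkalinity.
(a) As CaCO₃: 294 eq × 50 g/eq = 14,700 g.
(a) Rise: 14,700 g / 672,000 L × 1000 = 21.88 mg/L.

(b) Volume: 2480 m³ = 2,480,000 L.
(b) Hardness to add: (240 − 95) = 145 mg/L as CaCO₃ × 2,480,000 L = 359,600 g as CaCO₃.
(b) Moles of Ca²⁺ (1 mol Ca²⁺ ≡ 1 mol CaCO₃): 359,600 / 100.1 g/mol = 3592 mol.
(b) Mass of CaCl₂·2H₂O: 3592 × 147 = 528,100 g.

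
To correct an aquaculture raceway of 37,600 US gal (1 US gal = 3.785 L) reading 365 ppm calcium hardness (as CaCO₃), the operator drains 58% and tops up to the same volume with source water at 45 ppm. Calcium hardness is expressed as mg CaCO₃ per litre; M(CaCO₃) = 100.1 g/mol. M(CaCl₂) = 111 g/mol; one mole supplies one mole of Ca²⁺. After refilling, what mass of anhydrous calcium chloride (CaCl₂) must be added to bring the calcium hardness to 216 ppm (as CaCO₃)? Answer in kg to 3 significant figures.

Volume: 37,600 US gal × 3.785 L/gal = 142,316 L.
After draining 58% and refilling: 365 × 0.42 + 45 × 0.58 = 179.4 ppm.
Deficit to target: 216 − 179.4 = 36.6 mg/L.
As CaCO₃: 36.6 mg/L × 142,316 L = 5209 g; ÷ 100.1 = 52.04 mol Ca²⁺.
Mass: 52.04 × 111 = 5776 g.

5.78 kg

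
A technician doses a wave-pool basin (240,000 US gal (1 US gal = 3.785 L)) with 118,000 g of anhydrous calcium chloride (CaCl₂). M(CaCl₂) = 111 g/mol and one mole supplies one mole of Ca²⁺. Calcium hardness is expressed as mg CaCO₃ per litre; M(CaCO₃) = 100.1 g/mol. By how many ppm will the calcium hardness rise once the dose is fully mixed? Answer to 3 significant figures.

117 ppm

Volume: 240,000 US gal × 3.785 L/gal = 908,400 L.
Moles of Ca²⁺: 118,000 g ÷ 111 g/mol = 1063 mol.
As CaCO₃: 1063 mol × 100.1 g/mol = 106,400 g.
Rise: 106,400 g / 908,400 L × 1000 = 117.1 mg/L.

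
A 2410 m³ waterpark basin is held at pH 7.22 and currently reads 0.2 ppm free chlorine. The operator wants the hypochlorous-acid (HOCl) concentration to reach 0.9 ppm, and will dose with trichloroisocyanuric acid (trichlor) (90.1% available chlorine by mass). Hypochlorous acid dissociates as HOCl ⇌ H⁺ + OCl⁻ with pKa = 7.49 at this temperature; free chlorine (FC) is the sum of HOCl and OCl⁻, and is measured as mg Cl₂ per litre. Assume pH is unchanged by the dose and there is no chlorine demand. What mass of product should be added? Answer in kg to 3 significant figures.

Volume: 2410 m³ = 2,410,000 L.
[OCl⁻]/[HOCl] = 10^(pH − pKa) = 10^(7.22 − 7.49) = 0.537; fraction as HOCl = 1/(1 + 0.537) = 0.6506.
Free chlorine required for 0.9 ppm HOCl: 0.9 / 0.6506 = 1.383 ppm.
FC to add: 1.383 − 0.2 = 1.183 mg/L as Cl₂.
Cl₂ equivalent: 1.183 mg/L × 2,410,000 L = 2852 g.
Product at 90.1% available Cl: 2852 / 0.901 = 3165 g.

3.17 kg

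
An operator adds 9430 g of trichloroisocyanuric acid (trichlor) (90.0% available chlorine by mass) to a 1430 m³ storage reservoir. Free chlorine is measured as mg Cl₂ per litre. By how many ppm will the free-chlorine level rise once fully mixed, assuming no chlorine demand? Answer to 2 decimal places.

5.93 ppm

Volume: 1430 m³ = 1,430,000 L.
Available chlorine delivered: 9430 g × 0.9 = 8487 g as Cl₂.
Concentration rise: 8487 g / 1,430,000 L = 5.935 mg/L = 5.93 ppm.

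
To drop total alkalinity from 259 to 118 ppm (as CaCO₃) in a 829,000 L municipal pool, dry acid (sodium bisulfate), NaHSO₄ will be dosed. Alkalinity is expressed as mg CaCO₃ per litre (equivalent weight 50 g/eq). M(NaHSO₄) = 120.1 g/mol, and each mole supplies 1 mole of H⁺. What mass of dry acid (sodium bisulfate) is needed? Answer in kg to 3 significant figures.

281 kg

Alkalinity to neutralize: (259 − 118) = 141 mg/L as CaCO₃ × 829,000 L = 116,900 g as CaCO₃.
Equivalents of H⁺ required: 116,900 ÷ 50 g/eq = 2338 eq = 2338 mol NaHSO₄.
Mass of NaHSO₄: 2338 × 120.1 = 280,800 g.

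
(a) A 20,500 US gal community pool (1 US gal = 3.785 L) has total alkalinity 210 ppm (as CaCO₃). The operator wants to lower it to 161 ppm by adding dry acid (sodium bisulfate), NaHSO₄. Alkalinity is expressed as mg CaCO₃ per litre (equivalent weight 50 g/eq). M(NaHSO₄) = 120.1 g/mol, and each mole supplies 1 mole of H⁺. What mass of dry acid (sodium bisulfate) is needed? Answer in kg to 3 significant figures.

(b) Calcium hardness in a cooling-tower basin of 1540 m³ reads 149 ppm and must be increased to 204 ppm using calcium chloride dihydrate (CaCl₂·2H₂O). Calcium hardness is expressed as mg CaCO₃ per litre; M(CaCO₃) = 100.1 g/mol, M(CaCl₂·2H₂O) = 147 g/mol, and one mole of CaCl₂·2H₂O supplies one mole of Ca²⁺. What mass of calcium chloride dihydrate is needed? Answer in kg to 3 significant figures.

(a) 9.13 kg; (b) 124 kg

(a) Volume: 20,500 US gal × 3.785 L/gal = 77,592 L.
(a) Alkalinity to neutralize: (210 − 161) = 49 mg/L as CaCO₃ × 77,592 L = 3802 g as CaCO₃.
(a) Equivalents of H⁺ required: 3802 ÷ 50 g/eq = 76.04 eq = 76.04 mol NaHSO₄.
(a) Mass of NaHSO₄: 76.04 × 120.1 = 9132 g.

(b) Volume: 1540 m³ = 1,540,000 L.
(b) Hardness to add: (204 − 149) = 55 mg/L as CaCO₃ × 1,540,000 L = 84,700 g as CaCO₃.
(b) Moles of Ca²⁺ (1 mol Ca²⁺ ≡ 1 mol CaCO₃): 84,700 / 100.1 g/mol = 846.2 mol.
(b) Mass of CaCl₂·2H₂O: 846.2 × 147 = 124,400 g.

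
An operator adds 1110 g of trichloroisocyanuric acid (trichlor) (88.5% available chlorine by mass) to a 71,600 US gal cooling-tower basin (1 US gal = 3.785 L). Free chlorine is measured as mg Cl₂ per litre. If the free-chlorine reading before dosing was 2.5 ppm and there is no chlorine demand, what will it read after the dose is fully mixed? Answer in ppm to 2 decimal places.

Volume: 71,600 US gal × 3.785 L/gal = 271,006 L.
Available chlorine delivered: 1110 g × 0.885 = 982.4 g as Cl₂.
Concentration rise: 982.4 g / 271,006 L = 3.625 mg/L = 3.62 ppm.
Final FC: 2.5 + 3.62 = 6.12 ppm.

6.12 ppm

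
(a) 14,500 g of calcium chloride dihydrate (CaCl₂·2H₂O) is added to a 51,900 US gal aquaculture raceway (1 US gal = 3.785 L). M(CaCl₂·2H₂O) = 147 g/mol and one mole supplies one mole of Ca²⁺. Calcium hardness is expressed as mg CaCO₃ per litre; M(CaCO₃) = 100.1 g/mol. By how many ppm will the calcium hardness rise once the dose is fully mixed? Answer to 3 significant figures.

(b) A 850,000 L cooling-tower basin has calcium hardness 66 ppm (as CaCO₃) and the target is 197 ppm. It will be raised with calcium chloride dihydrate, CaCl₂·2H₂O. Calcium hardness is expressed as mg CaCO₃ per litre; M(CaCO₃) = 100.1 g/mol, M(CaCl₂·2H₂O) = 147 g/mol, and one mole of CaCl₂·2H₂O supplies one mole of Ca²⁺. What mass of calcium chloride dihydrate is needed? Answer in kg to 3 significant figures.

(a) Volume: 51,900 US gal × 3.785 L/gal = 196,442 L.
(a) Moles of Ca²⁺: 14,500 g ÷ 147 g/mol = 98.64 mol.
(a) As CaCO₃: 98.64 mol × 100.1 g/mol = 9874 g.
(a) Rise: 9874 g / 196,442 L × 1000 = 50.26 mg/L.

(b) Hardness to add: (197 − 66) = 131 mg/L as CaCO₃ × 850,000 L = 111,400 g as CaCO₃.
(b) Moles of Ca²⁺ (1 mol Ca²⁺ ≡ 1 mol CaCO₃): 111,400 / 100.1 g/mol = 1112 mol.
(b) Mass of CaCl₂·2H₂O: 1112 × 147 = 163,500 g.

(a) 50.3 ppm; (b) 164 kg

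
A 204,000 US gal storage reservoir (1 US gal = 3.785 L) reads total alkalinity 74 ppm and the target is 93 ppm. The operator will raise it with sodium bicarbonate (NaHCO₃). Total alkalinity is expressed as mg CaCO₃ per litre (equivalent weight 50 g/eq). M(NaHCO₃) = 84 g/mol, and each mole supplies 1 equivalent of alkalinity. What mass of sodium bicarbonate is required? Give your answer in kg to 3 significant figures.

24.6 kg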